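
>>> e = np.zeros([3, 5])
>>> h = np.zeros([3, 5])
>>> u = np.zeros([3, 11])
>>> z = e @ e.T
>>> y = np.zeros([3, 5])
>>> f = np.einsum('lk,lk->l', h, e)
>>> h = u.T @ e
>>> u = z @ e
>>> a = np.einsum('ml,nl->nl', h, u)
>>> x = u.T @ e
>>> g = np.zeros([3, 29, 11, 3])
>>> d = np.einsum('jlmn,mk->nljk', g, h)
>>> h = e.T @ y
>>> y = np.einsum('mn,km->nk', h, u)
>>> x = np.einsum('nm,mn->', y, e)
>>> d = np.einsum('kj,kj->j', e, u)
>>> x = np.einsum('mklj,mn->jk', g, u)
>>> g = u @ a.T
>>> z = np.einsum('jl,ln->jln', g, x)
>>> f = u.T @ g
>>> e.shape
(3, 5)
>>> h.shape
(5, 5)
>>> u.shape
(3, 5)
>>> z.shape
(3, 3, 29)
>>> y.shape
(5, 3)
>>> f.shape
(5, 3)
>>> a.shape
(3, 5)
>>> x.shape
(3, 29)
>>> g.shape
(3, 3)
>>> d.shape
(5,)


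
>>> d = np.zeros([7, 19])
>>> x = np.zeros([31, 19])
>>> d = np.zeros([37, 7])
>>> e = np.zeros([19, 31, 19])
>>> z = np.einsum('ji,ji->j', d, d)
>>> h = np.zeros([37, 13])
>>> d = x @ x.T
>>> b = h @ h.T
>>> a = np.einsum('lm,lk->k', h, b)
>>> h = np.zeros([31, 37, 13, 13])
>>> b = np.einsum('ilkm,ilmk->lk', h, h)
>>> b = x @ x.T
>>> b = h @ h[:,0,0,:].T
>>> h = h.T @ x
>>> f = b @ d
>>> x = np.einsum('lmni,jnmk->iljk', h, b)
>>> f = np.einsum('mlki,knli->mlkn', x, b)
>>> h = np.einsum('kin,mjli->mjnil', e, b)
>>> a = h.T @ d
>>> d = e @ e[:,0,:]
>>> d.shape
(19, 31, 19)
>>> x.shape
(19, 13, 31, 31)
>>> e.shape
(19, 31, 19)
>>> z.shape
(37,)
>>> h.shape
(31, 37, 19, 31, 13)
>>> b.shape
(31, 37, 13, 31)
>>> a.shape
(13, 31, 19, 37, 31)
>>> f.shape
(19, 13, 31, 37)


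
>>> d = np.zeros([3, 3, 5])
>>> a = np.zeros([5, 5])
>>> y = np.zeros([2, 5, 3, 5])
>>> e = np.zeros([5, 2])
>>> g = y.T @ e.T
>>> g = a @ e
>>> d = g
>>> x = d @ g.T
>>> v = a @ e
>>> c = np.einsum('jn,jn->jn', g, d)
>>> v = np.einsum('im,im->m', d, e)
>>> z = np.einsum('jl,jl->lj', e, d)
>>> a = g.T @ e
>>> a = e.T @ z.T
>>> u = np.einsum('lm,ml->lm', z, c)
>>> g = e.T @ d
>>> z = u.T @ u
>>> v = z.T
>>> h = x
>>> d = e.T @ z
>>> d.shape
(2, 5)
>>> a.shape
(2, 2)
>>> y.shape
(2, 5, 3, 5)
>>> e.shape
(5, 2)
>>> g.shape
(2, 2)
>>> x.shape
(5, 5)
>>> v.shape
(5, 5)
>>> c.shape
(5, 2)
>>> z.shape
(5, 5)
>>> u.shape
(2, 5)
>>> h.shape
(5, 5)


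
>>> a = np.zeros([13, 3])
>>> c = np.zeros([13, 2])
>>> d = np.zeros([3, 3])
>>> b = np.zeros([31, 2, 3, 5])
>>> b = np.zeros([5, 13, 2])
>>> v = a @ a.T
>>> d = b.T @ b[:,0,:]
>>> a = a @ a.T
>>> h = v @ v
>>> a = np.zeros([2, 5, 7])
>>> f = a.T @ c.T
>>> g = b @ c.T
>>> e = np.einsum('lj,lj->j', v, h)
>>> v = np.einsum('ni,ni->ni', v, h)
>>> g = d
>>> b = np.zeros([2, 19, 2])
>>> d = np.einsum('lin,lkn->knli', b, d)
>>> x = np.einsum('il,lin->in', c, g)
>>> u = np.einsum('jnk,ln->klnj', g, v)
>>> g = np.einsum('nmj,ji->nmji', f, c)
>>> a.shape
(2, 5, 7)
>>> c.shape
(13, 2)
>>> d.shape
(13, 2, 2, 19)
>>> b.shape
(2, 19, 2)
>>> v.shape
(13, 13)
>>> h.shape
(13, 13)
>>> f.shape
(7, 5, 13)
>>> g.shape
(7, 5, 13, 2)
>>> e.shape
(13,)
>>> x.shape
(13, 2)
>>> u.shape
(2, 13, 13, 2)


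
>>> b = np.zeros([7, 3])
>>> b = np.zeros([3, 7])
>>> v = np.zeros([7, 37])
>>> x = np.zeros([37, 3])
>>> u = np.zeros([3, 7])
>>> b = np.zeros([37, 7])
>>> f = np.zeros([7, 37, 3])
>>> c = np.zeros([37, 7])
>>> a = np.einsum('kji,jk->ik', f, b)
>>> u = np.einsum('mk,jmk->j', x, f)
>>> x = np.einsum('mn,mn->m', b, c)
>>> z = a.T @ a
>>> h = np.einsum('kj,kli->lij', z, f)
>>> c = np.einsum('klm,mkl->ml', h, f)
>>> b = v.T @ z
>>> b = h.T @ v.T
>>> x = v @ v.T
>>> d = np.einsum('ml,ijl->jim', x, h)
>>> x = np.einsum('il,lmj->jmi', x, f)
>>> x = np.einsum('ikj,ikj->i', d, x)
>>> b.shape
(7, 3, 7)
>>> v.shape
(7, 37)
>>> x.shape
(3,)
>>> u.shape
(7,)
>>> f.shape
(7, 37, 3)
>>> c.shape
(7, 3)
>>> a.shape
(3, 7)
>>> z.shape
(7, 7)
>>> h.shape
(37, 3, 7)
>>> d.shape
(3, 37, 7)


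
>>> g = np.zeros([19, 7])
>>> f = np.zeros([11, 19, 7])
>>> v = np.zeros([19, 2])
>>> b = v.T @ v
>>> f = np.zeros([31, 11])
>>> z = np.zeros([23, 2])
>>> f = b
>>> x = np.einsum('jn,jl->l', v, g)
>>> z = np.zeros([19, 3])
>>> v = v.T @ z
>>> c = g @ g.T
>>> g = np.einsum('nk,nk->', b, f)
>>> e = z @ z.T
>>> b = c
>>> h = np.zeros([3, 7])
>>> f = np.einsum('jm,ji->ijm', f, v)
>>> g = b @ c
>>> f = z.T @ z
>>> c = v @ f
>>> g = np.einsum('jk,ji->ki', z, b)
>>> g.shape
(3, 19)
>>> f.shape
(3, 3)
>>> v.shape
(2, 3)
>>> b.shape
(19, 19)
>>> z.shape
(19, 3)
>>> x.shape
(7,)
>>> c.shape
(2, 3)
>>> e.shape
(19, 19)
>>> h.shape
(3, 7)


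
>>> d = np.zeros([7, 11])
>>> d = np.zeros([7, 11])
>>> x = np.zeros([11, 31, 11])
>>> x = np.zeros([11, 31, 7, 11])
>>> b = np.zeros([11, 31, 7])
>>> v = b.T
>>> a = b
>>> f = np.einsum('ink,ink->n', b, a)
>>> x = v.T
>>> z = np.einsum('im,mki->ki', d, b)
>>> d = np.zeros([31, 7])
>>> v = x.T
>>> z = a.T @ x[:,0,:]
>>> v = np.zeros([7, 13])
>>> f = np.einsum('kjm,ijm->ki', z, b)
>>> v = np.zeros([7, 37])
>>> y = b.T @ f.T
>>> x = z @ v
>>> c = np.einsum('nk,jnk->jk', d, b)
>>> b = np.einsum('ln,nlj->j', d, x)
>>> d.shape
(31, 7)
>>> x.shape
(7, 31, 37)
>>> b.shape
(37,)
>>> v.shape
(7, 37)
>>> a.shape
(11, 31, 7)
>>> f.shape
(7, 11)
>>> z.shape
(7, 31, 7)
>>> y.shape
(7, 31, 7)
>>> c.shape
(11, 7)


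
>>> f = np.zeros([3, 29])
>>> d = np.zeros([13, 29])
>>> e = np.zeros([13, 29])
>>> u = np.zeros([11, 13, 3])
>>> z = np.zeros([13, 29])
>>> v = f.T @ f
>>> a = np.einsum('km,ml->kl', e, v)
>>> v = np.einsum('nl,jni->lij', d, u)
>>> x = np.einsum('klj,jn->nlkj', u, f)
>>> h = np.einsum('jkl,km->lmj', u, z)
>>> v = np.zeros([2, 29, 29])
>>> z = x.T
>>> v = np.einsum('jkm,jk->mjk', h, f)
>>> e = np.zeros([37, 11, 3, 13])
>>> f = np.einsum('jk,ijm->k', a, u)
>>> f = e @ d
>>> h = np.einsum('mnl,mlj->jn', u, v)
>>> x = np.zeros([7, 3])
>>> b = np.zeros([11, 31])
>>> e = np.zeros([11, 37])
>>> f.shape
(37, 11, 3, 29)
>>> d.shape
(13, 29)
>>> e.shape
(11, 37)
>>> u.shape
(11, 13, 3)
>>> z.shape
(3, 11, 13, 29)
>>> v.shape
(11, 3, 29)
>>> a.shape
(13, 29)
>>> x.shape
(7, 3)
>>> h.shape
(29, 13)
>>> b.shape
(11, 31)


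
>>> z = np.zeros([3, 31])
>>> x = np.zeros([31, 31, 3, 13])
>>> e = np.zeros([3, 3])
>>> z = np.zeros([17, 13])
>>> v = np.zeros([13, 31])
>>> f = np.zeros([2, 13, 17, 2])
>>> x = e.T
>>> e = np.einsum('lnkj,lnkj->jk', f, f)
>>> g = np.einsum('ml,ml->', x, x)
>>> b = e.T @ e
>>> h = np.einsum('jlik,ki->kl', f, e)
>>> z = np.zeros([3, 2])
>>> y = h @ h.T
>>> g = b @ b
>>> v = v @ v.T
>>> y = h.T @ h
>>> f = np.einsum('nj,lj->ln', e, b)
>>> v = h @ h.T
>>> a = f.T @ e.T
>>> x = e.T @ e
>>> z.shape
(3, 2)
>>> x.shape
(17, 17)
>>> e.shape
(2, 17)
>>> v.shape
(2, 2)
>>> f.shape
(17, 2)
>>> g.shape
(17, 17)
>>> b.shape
(17, 17)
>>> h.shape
(2, 13)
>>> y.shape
(13, 13)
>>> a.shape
(2, 2)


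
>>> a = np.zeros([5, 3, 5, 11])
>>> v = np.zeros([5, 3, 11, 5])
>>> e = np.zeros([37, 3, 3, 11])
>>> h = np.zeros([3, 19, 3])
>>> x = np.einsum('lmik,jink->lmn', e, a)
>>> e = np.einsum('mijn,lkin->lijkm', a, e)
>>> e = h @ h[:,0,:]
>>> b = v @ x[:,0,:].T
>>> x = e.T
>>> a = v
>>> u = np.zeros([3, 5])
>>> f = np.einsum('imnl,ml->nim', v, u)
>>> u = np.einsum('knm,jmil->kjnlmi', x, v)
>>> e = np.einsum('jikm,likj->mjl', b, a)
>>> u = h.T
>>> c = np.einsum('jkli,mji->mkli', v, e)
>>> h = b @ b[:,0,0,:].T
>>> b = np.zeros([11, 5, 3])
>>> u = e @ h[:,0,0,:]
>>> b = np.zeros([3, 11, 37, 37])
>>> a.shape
(5, 3, 11, 5)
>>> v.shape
(5, 3, 11, 5)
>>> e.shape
(37, 5, 5)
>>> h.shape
(5, 3, 11, 5)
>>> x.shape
(3, 19, 3)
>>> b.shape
(3, 11, 37, 37)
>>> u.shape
(37, 5, 5)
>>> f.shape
(11, 5, 3)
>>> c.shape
(37, 3, 11, 5)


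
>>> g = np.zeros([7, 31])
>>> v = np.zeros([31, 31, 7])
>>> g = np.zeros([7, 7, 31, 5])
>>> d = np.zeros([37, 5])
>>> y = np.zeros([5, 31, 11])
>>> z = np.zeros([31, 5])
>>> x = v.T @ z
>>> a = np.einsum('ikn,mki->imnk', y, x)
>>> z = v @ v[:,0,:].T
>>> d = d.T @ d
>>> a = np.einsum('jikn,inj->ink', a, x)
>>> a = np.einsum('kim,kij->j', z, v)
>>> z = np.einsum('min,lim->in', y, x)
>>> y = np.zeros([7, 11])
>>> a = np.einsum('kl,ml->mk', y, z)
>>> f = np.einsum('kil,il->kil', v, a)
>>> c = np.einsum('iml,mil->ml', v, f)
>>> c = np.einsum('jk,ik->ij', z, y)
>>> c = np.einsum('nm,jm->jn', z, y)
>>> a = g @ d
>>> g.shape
(7, 7, 31, 5)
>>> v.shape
(31, 31, 7)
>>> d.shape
(5, 5)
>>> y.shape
(7, 11)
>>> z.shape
(31, 11)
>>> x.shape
(7, 31, 5)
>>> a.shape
(7, 7, 31, 5)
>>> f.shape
(31, 31, 7)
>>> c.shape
(7, 31)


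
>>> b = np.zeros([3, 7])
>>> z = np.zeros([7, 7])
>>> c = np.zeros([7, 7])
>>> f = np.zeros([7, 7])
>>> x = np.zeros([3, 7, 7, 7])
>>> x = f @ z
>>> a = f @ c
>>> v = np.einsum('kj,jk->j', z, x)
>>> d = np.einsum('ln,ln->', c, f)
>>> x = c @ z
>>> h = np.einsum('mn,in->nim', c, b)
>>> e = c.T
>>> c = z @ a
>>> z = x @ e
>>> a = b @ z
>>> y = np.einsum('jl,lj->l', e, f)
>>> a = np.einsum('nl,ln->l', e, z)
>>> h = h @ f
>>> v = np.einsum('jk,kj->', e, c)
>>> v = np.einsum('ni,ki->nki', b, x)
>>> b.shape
(3, 7)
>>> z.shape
(7, 7)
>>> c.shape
(7, 7)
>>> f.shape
(7, 7)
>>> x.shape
(7, 7)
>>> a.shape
(7,)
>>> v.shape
(3, 7, 7)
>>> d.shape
()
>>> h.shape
(7, 3, 7)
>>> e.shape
(7, 7)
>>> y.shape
(7,)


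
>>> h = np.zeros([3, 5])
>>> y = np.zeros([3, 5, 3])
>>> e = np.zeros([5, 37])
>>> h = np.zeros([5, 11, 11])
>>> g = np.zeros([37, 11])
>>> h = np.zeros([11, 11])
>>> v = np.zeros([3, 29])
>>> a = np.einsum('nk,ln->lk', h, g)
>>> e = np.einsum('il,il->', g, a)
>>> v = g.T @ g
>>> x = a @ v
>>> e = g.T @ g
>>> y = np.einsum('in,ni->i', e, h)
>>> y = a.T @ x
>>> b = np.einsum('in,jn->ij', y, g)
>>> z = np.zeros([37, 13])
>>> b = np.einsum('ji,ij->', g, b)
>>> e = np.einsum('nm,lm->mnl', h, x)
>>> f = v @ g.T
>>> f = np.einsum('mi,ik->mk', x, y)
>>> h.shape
(11, 11)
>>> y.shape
(11, 11)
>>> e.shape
(11, 11, 37)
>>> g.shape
(37, 11)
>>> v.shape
(11, 11)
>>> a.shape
(37, 11)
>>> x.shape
(37, 11)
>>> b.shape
()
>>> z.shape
(37, 13)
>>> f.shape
(37, 11)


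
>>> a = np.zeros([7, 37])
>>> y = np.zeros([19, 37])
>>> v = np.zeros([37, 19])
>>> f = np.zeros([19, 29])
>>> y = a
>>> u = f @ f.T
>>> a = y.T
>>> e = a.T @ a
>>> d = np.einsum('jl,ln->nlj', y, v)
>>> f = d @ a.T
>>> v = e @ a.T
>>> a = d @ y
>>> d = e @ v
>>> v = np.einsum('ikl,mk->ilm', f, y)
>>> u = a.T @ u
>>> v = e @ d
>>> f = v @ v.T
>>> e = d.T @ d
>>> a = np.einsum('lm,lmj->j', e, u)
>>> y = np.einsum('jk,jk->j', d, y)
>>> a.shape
(19,)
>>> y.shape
(7,)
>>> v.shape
(7, 37)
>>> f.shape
(7, 7)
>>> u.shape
(37, 37, 19)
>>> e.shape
(37, 37)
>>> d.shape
(7, 37)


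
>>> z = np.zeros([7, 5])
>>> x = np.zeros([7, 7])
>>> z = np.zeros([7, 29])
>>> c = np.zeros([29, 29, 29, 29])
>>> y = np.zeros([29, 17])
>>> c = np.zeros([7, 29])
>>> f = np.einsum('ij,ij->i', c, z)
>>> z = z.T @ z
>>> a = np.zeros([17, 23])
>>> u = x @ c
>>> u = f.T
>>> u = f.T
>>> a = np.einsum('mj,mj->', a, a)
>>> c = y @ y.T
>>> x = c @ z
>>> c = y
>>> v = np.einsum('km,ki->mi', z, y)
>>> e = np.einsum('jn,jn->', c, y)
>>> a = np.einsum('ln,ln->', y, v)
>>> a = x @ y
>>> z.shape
(29, 29)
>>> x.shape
(29, 29)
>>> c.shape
(29, 17)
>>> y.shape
(29, 17)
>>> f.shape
(7,)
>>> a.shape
(29, 17)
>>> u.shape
(7,)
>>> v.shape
(29, 17)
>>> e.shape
()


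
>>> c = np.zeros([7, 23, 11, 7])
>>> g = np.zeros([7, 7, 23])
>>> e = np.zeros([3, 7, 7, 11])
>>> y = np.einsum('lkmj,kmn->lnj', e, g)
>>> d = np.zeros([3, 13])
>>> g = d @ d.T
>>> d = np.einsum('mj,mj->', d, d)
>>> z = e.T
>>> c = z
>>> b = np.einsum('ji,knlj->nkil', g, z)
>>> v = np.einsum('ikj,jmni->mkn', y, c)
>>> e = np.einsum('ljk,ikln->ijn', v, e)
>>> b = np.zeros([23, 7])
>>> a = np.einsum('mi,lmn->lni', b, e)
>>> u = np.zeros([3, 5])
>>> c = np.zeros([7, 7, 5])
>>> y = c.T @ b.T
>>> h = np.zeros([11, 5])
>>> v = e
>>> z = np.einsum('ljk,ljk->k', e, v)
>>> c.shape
(7, 7, 5)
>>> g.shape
(3, 3)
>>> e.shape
(3, 23, 11)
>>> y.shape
(5, 7, 23)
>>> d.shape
()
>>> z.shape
(11,)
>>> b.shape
(23, 7)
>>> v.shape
(3, 23, 11)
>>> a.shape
(3, 11, 7)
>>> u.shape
(3, 5)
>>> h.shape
(11, 5)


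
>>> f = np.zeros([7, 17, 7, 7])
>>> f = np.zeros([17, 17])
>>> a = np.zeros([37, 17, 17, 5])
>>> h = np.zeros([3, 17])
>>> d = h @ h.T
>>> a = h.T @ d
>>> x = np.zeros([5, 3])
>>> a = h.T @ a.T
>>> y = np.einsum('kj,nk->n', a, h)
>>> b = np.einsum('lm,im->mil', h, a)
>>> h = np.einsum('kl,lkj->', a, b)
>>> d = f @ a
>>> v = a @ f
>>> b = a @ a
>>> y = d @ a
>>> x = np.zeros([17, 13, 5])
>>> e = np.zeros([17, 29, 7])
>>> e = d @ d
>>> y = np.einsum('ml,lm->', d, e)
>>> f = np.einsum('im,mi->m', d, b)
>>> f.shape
(17,)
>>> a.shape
(17, 17)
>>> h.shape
()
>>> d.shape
(17, 17)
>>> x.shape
(17, 13, 5)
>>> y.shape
()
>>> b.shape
(17, 17)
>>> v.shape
(17, 17)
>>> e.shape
(17, 17)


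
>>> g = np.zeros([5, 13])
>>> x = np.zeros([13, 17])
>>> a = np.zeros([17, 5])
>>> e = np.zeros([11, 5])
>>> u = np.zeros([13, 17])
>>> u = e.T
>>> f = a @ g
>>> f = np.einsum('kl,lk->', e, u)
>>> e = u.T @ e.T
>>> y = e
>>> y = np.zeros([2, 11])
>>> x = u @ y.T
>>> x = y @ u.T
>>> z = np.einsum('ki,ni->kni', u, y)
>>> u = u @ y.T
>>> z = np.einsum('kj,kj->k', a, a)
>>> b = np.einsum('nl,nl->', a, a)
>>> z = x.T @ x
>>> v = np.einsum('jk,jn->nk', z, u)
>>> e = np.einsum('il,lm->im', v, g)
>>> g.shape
(5, 13)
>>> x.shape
(2, 5)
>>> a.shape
(17, 5)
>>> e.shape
(2, 13)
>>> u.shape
(5, 2)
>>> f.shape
()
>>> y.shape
(2, 11)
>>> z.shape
(5, 5)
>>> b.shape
()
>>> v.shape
(2, 5)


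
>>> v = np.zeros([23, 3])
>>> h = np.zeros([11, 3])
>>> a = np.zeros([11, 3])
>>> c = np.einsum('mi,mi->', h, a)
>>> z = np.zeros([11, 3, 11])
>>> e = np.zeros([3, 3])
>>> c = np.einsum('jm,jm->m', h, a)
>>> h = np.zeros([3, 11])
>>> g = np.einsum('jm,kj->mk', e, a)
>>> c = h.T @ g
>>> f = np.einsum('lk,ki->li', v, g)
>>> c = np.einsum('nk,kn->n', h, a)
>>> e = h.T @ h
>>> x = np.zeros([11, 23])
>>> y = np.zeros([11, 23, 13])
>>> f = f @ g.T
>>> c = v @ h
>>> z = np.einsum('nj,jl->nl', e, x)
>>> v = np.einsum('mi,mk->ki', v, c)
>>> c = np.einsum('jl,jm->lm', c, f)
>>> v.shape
(11, 3)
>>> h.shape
(3, 11)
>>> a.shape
(11, 3)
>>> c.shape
(11, 3)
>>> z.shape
(11, 23)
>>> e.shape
(11, 11)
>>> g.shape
(3, 11)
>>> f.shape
(23, 3)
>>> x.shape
(11, 23)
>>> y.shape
(11, 23, 13)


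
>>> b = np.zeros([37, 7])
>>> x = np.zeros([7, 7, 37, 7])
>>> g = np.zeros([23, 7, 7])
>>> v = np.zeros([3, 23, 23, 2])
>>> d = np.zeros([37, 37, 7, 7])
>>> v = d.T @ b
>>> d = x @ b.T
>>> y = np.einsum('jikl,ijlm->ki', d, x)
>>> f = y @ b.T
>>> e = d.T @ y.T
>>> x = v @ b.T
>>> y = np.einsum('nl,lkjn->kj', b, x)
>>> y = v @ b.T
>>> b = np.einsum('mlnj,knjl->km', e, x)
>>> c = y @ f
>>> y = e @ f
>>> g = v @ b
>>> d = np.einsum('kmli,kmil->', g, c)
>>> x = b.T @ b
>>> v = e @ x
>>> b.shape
(7, 37)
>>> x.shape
(37, 37)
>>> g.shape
(7, 7, 37, 37)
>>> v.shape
(37, 37, 7, 37)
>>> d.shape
()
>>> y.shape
(37, 37, 7, 37)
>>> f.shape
(37, 37)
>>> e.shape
(37, 37, 7, 37)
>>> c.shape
(7, 7, 37, 37)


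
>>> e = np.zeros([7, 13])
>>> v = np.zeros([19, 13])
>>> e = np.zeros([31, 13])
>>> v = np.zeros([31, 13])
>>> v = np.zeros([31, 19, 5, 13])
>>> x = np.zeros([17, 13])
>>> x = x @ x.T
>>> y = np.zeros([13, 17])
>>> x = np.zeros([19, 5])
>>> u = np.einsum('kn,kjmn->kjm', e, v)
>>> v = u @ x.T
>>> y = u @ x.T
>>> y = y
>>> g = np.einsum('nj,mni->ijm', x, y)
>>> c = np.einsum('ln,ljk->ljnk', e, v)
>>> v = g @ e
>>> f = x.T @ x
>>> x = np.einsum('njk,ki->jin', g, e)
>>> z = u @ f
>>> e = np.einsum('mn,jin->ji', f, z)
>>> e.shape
(31, 19)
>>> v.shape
(19, 5, 13)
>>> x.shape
(5, 13, 19)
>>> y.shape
(31, 19, 19)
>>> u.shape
(31, 19, 5)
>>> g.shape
(19, 5, 31)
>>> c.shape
(31, 19, 13, 19)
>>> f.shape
(5, 5)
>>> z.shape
(31, 19, 5)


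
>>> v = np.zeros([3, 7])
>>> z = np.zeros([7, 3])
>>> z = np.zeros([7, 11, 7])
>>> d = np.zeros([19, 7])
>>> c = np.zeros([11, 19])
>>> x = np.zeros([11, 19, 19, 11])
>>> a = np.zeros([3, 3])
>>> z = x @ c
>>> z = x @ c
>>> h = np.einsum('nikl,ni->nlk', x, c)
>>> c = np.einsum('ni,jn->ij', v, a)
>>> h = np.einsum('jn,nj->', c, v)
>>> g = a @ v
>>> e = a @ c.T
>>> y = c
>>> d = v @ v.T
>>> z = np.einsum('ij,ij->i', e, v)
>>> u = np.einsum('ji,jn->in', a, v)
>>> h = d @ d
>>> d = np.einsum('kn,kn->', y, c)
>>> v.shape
(3, 7)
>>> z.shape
(3,)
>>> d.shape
()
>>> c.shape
(7, 3)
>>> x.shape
(11, 19, 19, 11)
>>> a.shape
(3, 3)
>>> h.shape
(3, 3)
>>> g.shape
(3, 7)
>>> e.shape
(3, 7)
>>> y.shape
(7, 3)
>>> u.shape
(3, 7)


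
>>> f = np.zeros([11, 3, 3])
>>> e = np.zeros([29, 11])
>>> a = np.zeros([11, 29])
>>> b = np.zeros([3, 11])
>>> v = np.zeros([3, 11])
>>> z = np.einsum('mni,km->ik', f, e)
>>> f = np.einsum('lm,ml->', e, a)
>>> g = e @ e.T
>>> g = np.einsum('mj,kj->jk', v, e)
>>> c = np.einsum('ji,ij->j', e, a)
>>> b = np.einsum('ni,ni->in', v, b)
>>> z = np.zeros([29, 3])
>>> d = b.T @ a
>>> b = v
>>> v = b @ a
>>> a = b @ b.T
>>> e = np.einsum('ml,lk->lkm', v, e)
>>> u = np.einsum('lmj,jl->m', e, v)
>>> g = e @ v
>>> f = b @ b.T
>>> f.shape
(3, 3)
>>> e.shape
(29, 11, 3)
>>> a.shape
(3, 3)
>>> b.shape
(3, 11)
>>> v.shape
(3, 29)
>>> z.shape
(29, 3)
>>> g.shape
(29, 11, 29)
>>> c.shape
(29,)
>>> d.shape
(3, 29)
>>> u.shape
(11,)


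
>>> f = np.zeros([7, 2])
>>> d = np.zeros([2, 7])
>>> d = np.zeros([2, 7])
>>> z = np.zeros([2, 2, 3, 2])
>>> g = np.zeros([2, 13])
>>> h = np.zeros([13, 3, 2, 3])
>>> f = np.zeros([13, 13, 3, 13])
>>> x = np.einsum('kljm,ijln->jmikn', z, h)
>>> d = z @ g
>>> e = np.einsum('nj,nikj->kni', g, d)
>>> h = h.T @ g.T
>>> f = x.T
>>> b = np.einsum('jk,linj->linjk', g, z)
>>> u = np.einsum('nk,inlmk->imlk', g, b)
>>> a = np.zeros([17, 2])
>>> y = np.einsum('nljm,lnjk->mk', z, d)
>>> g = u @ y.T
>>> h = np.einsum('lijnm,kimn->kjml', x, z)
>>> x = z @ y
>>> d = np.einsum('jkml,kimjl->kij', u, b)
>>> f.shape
(3, 2, 13, 2, 3)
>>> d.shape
(2, 2, 2)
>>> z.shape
(2, 2, 3, 2)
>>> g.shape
(2, 2, 3, 2)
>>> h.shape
(2, 13, 3, 3)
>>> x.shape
(2, 2, 3, 13)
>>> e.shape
(3, 2, 2)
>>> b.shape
(2, 2, 3, 2, 13)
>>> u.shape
(2, 2, 3, 13)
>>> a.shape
(17, 2)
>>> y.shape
(2, 13)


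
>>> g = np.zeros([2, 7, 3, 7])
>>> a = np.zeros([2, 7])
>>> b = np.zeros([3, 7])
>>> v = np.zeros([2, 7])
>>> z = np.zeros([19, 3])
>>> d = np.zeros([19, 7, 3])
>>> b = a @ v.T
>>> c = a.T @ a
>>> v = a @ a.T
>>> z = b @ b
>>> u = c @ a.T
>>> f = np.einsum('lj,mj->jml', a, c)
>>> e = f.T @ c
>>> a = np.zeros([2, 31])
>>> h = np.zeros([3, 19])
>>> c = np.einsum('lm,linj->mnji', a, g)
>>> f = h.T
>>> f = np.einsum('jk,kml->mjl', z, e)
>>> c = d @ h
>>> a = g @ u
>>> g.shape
(2, 7, 3, 7)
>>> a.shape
(2, 7, 3, 2)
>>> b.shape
(2, 2)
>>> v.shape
(2, 2)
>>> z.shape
(2, 2)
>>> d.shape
(19, 7, 3)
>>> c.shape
(19, 7, 19)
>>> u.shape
(7, 2)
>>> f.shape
(7, 2, 7)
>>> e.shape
(2, 7, 7)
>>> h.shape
(3, 19)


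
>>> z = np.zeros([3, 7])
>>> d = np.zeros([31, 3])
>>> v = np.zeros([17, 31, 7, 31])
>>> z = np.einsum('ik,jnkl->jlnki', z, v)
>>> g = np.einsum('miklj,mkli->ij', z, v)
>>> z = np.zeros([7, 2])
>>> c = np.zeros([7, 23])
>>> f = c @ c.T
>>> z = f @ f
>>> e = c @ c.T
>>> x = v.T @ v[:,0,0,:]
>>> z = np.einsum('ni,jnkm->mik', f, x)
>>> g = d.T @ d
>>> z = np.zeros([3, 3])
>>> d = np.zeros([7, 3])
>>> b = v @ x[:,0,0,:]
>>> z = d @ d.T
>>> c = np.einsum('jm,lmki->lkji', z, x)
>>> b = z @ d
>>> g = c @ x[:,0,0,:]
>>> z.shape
(7, 7)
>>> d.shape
(7, 3)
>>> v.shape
(17, 31, 7, 31)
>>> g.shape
(31, 31, 7, 31)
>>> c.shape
(31, 31, 7, 31)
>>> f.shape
(7, 7)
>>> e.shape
(7, 7)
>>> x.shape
(31, 7, 31, 31)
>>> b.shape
(7, 3)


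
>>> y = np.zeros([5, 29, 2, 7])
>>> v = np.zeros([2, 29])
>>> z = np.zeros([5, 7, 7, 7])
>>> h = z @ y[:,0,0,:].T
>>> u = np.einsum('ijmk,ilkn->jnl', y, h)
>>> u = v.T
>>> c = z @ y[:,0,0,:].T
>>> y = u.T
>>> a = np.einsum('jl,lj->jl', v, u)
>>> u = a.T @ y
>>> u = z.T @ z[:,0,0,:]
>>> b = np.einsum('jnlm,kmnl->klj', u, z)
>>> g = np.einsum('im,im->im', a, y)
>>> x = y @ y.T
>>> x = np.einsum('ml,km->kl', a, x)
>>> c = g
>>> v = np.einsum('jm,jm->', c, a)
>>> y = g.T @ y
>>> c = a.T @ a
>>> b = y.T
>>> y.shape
(29, 29)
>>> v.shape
()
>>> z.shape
(5, 7, 7, 7)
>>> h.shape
(5, 7, 7, 5)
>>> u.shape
(7, 7, 7, 7)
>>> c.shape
(29, 29)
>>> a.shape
(2, 29)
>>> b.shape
(29, 29)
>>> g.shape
(2, 29)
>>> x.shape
(2, 29)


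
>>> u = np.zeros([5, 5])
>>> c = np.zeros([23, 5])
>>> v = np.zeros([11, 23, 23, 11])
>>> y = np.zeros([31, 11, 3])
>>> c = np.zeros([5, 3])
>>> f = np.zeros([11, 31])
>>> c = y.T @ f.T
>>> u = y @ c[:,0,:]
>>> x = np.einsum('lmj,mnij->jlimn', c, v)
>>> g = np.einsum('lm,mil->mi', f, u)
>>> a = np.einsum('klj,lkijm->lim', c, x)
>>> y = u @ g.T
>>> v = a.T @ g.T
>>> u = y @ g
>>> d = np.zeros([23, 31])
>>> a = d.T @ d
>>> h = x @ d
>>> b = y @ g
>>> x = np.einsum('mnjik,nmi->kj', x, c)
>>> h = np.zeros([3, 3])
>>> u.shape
(31, 11, 11)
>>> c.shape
(3, 11, 11)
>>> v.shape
(23, 23, 31)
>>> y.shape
(31, 11, 31)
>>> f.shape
(11, 31)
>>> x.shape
(23, 23)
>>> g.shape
(31, 11)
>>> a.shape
(31, 31)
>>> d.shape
(23, 31)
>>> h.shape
(3, 3)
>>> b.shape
(31, 11, 11)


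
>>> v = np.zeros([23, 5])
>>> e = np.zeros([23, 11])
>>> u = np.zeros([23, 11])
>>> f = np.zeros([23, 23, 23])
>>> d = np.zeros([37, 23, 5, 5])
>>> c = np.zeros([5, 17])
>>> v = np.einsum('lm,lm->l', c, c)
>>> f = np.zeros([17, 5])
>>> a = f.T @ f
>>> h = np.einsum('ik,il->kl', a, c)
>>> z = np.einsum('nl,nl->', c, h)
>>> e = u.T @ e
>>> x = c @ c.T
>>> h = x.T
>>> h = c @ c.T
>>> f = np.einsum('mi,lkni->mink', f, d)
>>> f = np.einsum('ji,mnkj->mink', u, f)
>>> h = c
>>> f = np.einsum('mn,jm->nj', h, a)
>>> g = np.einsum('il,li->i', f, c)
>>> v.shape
(5,)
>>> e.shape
(11, 11)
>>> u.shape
(23, 11)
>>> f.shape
(17, 5)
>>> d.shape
(37, 23, 5, 5)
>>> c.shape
(5, 17)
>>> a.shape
(5, 5)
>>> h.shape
(5, 17)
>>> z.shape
()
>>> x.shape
(5, 5)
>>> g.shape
(17,)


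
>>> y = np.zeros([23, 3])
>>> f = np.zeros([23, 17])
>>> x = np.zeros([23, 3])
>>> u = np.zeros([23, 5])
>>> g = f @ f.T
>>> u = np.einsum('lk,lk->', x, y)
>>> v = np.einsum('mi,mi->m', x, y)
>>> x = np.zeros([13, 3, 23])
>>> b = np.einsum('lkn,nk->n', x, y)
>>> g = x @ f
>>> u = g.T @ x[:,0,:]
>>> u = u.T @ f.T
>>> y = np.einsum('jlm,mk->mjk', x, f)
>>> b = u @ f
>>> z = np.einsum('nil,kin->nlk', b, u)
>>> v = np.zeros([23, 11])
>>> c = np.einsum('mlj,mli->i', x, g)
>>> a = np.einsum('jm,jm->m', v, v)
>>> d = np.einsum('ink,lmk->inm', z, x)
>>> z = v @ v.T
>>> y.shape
(23, 13, 17)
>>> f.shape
(23, 17)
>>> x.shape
(13, 3, 23)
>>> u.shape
(23, 3, 23)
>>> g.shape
(13, 3, 17)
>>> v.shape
(23, 11)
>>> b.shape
(23, 3, 17)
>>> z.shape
(23, 23)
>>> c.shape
(17,)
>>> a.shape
(11,)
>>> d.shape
(23, 17, 3)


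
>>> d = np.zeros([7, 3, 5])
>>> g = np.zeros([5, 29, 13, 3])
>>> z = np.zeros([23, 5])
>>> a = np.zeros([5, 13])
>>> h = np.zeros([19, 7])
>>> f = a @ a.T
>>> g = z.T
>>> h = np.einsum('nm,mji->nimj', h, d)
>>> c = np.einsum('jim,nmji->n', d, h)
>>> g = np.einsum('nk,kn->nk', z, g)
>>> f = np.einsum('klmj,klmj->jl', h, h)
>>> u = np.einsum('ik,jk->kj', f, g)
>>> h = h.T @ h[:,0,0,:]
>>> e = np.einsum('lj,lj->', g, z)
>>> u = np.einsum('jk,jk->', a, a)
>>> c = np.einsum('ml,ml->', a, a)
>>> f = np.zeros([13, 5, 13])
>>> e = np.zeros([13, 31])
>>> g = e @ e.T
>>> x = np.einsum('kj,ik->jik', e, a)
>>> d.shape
(7, 3, 5)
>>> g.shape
(13, 13)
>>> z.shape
(23, 5)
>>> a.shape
(5, 13)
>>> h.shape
(3, 7, 5, 3)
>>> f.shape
(13, 5, 13)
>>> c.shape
()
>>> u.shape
()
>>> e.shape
(13, 31)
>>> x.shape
(31, 5, 13)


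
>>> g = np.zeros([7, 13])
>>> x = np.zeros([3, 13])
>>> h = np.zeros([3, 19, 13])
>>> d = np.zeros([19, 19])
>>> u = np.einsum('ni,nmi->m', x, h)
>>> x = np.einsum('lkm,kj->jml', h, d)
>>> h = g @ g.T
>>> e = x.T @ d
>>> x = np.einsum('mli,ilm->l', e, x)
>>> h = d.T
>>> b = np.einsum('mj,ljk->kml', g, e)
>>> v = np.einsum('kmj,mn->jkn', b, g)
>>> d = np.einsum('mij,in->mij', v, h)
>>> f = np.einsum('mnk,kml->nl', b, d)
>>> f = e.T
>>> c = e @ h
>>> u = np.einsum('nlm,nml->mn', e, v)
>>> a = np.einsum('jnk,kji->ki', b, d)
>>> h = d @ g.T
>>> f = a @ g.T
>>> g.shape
(7, 13)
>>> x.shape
(13,)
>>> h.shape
(3, 19, 7)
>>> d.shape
(3, 19, 13)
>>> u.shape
(19, 3)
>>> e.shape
(3, 13, 19)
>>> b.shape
(19, 7, 3)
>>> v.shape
(3, 19, 13)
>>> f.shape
(3, 7)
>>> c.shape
(3, 13, 19)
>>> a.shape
(3, 13)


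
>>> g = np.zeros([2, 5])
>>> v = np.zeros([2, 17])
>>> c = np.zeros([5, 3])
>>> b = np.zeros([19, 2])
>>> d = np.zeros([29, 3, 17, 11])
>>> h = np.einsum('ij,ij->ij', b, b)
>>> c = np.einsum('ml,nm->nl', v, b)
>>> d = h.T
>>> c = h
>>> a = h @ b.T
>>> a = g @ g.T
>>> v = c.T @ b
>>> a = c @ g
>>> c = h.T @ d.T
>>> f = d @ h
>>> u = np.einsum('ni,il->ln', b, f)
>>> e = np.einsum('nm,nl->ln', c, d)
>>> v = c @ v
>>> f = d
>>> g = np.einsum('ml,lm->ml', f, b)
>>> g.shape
(2, 19)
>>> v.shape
(2, 2)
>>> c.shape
(2, 2)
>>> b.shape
(19, 2)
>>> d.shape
(2, 19)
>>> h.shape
(19, 2)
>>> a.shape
(19, 5)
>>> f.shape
(2, 19)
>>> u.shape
(2, 19)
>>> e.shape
(19, 2)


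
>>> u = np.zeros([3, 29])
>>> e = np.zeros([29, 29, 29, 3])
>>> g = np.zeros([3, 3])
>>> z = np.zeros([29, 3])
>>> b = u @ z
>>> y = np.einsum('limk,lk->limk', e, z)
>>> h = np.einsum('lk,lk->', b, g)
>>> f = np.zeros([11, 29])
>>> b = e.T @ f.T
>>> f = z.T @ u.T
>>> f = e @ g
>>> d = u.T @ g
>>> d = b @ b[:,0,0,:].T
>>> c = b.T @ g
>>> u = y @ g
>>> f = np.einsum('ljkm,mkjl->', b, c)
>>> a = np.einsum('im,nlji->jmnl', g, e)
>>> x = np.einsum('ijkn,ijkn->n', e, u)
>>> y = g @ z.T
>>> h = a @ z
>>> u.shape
(29, 29, 29, 3)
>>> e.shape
(29, 29, 29, 3)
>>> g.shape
(3, 3)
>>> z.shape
(29, 3)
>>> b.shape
(3, 29, 29, 11)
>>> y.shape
(3, 29)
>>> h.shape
(29, 3, 29, 3)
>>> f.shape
()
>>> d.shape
(3, 29, 29, 3)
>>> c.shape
(11, 29, 29, 3)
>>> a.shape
(29, 3, 29, 29)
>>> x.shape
(3,)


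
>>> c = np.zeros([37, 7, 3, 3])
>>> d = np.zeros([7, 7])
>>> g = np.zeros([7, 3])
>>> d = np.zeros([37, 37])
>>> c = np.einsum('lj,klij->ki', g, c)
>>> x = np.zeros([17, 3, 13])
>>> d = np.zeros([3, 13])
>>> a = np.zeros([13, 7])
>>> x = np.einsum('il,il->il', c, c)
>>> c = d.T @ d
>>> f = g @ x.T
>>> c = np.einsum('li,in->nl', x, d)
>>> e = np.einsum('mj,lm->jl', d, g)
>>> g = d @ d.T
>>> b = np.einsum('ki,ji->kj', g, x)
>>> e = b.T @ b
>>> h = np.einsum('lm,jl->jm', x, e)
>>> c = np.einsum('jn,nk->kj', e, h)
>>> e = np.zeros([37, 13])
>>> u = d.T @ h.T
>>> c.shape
(3, 37)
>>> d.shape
(3, 13)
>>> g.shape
(3, 3)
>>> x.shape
(37, 3)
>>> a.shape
(13, 7)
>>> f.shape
(7, 37)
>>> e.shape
(37, 13)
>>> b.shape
(3, 37)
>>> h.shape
(37, 3)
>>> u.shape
(13, 37)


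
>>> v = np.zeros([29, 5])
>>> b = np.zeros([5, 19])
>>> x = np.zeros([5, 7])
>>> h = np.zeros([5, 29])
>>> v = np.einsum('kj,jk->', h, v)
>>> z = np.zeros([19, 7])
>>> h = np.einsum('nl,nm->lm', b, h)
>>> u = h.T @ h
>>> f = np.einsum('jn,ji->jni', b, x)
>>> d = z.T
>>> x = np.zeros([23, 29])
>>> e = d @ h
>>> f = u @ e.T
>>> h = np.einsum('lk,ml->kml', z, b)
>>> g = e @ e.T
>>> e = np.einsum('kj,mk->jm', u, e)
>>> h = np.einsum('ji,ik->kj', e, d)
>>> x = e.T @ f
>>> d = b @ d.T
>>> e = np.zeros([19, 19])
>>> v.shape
()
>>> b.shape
(5, 19)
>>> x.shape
(7, 7)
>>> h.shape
(19, 29)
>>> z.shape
(19, 7)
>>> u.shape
(29, 29)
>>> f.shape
(29, 7)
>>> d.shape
(5, 7)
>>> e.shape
(19, 19)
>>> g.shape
(7, 7)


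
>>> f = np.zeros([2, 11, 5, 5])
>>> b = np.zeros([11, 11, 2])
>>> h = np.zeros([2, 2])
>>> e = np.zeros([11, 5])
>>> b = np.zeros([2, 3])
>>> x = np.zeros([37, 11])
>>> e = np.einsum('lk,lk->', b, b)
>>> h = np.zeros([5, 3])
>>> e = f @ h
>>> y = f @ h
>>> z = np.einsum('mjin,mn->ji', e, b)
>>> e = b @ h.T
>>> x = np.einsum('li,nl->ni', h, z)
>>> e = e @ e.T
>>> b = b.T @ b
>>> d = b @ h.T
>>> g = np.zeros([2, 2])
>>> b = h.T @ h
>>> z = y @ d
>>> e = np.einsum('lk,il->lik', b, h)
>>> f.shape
(2, 11, 5, 5)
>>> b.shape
(3, 3)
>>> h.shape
(5, 3)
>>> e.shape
(3, 5, 3)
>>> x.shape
(11, 3)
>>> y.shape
(2, 11, 5, 3)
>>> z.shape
(2, 11, 5, 5)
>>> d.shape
(3, 5)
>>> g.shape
(2, 2)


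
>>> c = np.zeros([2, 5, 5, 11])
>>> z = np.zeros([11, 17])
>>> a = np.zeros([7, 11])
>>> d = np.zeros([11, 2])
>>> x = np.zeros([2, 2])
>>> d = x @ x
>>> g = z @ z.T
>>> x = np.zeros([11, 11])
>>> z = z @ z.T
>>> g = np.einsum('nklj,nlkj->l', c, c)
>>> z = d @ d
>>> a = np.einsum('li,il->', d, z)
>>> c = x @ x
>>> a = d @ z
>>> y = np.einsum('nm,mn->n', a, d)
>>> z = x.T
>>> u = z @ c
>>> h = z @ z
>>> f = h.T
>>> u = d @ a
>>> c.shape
(11, 11)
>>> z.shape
(11, 11)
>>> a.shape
(2, 2)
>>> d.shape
(2, 2)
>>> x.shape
(11, 11)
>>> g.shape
(5,)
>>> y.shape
(2,)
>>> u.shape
(2, 2)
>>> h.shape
(11, 11)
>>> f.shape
(11, 11)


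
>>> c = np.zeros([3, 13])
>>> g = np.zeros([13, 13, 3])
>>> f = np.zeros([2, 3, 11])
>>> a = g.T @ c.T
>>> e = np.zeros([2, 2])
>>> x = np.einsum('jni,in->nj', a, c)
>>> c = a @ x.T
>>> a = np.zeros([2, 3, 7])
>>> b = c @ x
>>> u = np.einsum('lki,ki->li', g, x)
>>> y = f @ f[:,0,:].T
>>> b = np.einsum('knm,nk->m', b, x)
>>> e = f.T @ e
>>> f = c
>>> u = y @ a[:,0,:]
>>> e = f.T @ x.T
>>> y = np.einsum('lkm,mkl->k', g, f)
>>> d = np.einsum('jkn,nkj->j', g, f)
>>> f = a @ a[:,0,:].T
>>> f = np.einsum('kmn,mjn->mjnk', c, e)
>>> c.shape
(3, 13, 13)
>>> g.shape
(13, 13, 3)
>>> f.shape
(13, 13, 13, 3)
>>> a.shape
(2, 3, 7)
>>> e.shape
(13, 13, 13)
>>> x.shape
(13, 3)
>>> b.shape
(3,)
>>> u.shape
(2, 3, 7)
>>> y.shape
(13,)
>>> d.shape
(13,)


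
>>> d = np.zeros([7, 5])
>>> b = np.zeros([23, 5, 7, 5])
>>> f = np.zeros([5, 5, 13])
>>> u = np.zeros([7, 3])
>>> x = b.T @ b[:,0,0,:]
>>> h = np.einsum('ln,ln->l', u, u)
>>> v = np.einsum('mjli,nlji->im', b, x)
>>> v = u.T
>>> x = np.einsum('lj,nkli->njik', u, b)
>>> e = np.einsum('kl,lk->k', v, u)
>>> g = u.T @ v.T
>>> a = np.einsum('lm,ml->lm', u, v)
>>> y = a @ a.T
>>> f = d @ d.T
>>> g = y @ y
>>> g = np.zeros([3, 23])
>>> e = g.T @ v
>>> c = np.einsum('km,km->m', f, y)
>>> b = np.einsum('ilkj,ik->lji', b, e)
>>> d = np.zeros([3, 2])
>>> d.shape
(3, 2)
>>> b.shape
(5, 5, 23)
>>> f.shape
(7, 7)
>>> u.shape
(7, 3)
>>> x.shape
(23, 3, 5, 5)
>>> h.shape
(7,)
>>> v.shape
(3, 7)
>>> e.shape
(23, 7)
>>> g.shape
(3, 23)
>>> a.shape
(7, 3)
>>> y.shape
(7, 7)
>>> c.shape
(7,)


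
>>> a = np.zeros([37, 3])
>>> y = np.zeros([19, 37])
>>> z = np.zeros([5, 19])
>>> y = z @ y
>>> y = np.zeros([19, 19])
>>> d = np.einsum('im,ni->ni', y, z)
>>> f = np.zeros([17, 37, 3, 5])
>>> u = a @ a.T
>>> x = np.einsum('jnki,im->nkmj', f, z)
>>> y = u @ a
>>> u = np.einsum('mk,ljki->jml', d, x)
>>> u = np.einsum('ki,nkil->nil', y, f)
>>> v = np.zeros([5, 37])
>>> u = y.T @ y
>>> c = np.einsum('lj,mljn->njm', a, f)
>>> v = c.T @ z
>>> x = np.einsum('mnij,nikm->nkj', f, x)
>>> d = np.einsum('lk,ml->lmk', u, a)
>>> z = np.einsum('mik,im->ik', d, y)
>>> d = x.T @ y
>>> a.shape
(37, 3)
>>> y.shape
(37, 3)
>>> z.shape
(37, 3)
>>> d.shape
(5, 19, 3)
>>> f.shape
(17, 37, 3, 5)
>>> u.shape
(3, 3)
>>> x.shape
(37, 19, 5)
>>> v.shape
(17, 3, 19)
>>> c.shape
(5, 3, 17)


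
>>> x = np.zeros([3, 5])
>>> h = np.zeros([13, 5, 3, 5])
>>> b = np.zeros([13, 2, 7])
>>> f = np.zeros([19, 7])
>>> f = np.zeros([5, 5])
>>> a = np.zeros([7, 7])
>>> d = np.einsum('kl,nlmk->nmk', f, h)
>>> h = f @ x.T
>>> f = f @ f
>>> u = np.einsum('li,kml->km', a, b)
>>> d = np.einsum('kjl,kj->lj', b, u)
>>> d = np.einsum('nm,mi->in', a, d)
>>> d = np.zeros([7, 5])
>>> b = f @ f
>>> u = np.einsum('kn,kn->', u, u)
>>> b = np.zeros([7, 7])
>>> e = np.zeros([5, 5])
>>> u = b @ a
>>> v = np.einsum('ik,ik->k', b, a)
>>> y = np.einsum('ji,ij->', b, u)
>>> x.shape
(3, 5)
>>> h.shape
(5, 3)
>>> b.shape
(7, 7)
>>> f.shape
(5, 5)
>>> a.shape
(7, 7)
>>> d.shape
(7, 5)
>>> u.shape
(7, 7)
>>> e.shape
(5, 5)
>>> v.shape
(7,)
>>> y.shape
()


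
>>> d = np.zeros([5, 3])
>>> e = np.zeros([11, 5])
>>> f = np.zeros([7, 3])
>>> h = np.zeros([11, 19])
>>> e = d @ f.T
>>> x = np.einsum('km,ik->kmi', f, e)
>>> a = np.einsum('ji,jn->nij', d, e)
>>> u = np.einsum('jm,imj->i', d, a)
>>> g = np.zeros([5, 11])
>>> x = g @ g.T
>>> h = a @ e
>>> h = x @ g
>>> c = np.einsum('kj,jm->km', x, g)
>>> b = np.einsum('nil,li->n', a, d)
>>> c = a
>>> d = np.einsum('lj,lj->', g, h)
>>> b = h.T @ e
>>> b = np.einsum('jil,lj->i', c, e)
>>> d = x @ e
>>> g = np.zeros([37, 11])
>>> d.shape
(5, 7)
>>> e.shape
(5, 7)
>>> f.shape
(7, 3)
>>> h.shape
(5, 11)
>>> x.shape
(5, 5)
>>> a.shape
(7, 3, 5)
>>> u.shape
(7,)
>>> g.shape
(37, 11)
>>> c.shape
(7, 3, 5)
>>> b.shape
(3,)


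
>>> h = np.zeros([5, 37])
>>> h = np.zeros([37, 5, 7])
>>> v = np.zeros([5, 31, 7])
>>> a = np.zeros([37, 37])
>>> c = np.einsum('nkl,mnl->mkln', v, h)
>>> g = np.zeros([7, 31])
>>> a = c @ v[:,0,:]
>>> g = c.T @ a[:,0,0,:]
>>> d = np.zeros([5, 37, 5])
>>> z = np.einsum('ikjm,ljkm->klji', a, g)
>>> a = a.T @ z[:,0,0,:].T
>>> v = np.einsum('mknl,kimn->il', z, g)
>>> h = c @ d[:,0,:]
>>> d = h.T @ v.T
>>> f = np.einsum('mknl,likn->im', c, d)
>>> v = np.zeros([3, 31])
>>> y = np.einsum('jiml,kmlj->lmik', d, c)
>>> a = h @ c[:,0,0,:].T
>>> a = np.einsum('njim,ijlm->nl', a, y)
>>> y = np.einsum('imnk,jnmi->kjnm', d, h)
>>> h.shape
(37, 31, 7, 5)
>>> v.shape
(3, 31)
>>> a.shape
(37, 7)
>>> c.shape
(37, 31, 7, 5)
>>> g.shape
(5, 7, 31, 7)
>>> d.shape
(5, 7, 31, 7)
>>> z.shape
(31, 5, 7, 37)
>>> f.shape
(7, 37)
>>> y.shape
(7, 37, 31, 7)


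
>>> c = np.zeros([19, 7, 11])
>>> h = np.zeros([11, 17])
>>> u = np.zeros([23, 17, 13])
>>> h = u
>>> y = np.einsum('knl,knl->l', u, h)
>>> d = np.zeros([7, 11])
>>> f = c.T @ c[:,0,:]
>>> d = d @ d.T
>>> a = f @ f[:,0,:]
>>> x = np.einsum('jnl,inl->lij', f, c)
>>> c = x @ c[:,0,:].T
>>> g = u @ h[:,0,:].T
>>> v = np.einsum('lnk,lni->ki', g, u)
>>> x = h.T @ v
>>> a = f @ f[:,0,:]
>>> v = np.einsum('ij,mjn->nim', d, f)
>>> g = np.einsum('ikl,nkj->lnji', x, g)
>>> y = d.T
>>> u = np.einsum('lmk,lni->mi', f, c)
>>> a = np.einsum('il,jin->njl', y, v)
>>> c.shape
(11, 19, 19)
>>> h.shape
(23, 17, 13)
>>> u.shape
(7, 19)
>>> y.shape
(7, 7)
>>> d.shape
(7, 7)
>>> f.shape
(11, 7, 11)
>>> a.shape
(11, 11, 7)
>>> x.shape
(13, 17, 13)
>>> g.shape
(13, 23, 23, 13)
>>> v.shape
(11, 7, 11)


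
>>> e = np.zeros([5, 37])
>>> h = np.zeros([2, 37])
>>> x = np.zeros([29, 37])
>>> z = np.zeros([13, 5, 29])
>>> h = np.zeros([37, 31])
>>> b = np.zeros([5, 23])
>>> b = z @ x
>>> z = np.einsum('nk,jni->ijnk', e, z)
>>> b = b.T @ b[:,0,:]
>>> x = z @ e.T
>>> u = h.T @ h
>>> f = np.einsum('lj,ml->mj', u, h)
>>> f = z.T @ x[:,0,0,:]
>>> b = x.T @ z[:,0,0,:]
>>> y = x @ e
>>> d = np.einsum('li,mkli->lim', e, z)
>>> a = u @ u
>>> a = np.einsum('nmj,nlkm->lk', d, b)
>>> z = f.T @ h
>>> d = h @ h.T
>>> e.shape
(5, 37)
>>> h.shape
(37, 31)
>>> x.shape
(29, 13, 5, 5)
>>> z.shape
(5, 13, 5, 31)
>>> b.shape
(5, 5, 13, 37)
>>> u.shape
(31, 31)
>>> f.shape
(37, 5, 13, 5)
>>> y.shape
(29, 13, 5, 37)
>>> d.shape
(37, 37)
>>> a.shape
(5, 13)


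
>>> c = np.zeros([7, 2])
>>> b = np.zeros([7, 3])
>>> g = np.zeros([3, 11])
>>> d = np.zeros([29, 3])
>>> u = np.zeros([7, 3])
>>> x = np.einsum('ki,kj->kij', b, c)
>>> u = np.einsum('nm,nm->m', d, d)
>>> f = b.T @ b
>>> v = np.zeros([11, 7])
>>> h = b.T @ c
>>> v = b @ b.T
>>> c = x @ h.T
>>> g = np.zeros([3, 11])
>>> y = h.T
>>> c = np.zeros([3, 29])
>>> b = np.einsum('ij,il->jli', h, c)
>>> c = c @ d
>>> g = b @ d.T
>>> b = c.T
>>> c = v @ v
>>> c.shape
(7, 7)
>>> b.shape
(3, 3)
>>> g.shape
(2, 29, 29)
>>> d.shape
(29, 3)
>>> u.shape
(3,)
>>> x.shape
(7, 3, 2)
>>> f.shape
(3, 3)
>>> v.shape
(7, 7)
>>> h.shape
(3, 2)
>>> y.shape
(2, 3)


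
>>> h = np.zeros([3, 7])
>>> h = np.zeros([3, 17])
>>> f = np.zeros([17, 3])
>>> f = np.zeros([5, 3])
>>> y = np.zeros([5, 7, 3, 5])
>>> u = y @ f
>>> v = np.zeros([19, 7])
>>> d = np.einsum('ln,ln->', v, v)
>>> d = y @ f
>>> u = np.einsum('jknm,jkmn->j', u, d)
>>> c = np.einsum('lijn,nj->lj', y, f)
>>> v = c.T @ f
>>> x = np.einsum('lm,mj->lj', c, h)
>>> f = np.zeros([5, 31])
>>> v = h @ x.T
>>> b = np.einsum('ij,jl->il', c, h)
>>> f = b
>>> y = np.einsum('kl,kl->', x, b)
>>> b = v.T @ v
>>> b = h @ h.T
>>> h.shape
(3, 17)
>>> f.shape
(5, 17)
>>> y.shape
()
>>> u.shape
(5,)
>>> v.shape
(3, 5)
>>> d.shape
(5, 7, 3, 3)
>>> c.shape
(5, 3)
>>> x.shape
(5, 17)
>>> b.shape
(3, 3)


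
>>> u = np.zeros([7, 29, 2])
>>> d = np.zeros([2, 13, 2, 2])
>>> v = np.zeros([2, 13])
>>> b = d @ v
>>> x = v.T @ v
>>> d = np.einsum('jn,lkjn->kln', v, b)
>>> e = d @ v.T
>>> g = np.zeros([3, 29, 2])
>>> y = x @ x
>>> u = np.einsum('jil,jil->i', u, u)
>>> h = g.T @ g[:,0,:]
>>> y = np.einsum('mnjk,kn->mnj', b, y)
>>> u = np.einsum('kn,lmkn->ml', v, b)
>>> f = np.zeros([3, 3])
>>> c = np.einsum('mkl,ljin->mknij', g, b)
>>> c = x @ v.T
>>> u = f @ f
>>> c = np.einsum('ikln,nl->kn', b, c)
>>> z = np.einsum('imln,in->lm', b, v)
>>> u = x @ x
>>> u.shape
(13, 13)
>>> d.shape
(13, 2, 13)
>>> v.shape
(2, 13)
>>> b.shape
(2, 13, 2, 13)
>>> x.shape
(13, 13)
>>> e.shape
(13, 2, 2)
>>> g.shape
(3, 29, 2)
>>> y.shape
(2, 13, 2)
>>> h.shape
(2, 29, 2)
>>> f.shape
(3, 3)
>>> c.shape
(13, 13)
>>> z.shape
(2, 13)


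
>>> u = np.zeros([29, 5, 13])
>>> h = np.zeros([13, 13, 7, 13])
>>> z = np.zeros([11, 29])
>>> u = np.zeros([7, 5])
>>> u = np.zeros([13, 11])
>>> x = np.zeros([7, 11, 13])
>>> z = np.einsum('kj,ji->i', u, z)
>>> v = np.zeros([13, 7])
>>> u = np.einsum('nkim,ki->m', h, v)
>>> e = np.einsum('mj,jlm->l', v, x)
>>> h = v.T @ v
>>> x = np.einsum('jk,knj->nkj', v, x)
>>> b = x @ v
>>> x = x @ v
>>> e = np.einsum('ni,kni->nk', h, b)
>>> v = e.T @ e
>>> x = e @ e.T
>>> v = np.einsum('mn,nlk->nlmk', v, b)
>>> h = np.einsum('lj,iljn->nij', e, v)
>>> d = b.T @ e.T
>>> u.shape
(13,)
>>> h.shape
(7, 11, 11)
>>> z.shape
(29,)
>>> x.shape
(7, 7)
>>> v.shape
(11, 7, 11, 7)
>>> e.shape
(7, 11)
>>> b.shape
(11, 7, 7)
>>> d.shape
(7, 7, 7)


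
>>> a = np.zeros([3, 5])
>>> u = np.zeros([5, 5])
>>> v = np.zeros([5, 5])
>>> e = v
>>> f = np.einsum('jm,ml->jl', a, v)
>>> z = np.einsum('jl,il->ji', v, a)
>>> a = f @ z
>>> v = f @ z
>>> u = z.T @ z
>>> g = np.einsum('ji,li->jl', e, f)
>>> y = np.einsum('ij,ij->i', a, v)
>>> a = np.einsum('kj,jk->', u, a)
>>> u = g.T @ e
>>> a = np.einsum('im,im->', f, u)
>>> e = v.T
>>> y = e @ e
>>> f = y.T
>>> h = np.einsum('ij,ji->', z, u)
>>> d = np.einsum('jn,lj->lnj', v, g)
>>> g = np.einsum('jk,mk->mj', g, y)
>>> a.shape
()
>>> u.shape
(3, 5)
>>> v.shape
(3, 3)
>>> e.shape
(3, 3)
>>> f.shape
(3, 3)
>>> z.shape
(5, 3)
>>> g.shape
(3, 5)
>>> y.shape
(3, 3)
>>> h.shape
()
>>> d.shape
(5, 3, 3)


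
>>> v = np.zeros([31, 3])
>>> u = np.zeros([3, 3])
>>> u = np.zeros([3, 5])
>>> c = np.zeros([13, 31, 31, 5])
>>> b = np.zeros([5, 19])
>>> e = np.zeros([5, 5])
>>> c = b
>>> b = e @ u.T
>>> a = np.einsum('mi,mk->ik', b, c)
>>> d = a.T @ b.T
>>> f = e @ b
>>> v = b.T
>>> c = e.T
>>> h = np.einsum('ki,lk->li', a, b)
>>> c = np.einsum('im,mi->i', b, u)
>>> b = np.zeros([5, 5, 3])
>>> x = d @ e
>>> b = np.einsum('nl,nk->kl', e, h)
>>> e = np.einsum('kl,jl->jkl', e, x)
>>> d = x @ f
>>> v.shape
(3, 5)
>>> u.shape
(3, 5)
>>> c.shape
(5,)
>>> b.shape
(19, 5)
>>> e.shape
(19, 5, 5)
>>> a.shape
(3, 19)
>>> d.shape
(19, 3)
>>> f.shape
(5, 3)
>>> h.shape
(5, 19)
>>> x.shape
(19, 5)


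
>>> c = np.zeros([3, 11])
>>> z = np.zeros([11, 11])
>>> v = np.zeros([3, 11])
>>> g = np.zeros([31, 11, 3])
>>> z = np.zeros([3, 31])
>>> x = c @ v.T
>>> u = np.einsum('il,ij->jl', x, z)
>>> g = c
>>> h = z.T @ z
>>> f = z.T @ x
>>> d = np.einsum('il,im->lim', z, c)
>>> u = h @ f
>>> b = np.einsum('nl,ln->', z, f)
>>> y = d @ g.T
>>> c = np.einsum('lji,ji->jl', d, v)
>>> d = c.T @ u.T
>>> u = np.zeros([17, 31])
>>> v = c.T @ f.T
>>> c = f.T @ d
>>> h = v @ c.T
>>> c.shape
(3, 31)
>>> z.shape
(3, 31)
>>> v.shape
(31, 31)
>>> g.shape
(3, 11)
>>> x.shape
(3, 3)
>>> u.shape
(17, 31)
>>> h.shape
(31, 3)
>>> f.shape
(31, 3)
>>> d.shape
(31, 31)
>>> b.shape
()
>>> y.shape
(31, 3, 3)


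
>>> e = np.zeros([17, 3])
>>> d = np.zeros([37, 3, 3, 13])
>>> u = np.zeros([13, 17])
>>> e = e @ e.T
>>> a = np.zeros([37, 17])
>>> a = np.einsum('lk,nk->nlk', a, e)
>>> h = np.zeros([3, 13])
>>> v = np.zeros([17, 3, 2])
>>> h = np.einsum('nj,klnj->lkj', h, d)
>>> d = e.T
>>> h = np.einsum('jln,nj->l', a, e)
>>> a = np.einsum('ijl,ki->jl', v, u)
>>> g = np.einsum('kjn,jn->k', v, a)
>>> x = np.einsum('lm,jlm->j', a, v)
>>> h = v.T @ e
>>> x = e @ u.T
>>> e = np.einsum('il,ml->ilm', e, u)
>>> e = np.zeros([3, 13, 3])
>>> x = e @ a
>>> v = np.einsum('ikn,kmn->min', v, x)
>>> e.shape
(3, 13, 3)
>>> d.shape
(17, 17)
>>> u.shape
(13, 17)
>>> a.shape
(3, 2)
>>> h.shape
(2, 3, 17)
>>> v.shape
(13, 17, 2)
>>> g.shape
(17,)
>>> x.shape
(3, 13, 2)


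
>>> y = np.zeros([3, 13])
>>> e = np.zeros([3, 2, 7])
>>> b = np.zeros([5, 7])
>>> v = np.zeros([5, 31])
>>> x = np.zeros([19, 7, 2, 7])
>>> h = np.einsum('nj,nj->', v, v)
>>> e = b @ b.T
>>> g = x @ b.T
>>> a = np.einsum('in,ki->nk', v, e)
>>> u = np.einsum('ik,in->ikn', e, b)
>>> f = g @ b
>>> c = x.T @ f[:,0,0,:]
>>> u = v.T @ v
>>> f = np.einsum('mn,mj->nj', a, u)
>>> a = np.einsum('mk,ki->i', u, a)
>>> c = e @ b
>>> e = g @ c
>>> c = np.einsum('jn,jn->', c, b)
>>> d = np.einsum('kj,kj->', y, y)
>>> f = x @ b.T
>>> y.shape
(3, 13)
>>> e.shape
(19, 7, 2, 7)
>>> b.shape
(5, 7)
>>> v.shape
(5, 31)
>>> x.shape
(19, 7, 2, 7)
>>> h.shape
()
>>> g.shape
(19, 7, 2, 5)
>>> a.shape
(5,)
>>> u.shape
(31, 31)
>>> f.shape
(19, 7, 2, 5)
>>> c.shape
()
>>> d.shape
()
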